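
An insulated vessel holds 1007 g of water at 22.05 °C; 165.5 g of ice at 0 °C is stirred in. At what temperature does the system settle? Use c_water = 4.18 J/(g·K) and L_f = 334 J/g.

T_f ≈ 7.7 °C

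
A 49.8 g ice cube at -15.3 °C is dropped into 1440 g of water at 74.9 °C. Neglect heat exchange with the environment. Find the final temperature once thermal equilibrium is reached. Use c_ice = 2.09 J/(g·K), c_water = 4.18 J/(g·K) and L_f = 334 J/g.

Let T be the final temperature. ΣQ_i = 0:
ice -15.3→0 °C: 49.8×2.09×15.3 = 1592.5; latent heat to melt: 49.8×334 = 16633; warm the meltwater: 208.16 T; water: 6019.2(T − 74.9)
6227.4 T = 450838 − 18226 = 432612
T ≈ 69.47 °C (positive, so assuming full melt was valid).

T_f ≈ 69.5 °C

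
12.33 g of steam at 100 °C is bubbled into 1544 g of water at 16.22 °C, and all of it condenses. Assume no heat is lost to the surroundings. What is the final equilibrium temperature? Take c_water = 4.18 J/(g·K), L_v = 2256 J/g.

Let T be the final temperature. ΣQ_i = 0:
steam→water at 100 °C releases m L_v = 12.33×2256 = 27816
  condensate cools 100→T: 12.33×4.18×(T − 100) = 51.54(T − 100)
  original water: 6453.9(T − 16.22)
6505.5 T = 27816 + 5153.9 + 104683 = 137653
T ≈ 21.16 °C (< 100 °C, so full condensation is consistent).

T_f ≈ 21.2 °C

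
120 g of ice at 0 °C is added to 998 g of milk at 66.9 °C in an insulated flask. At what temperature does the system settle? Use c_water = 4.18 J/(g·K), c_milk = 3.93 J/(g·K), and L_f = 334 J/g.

T_f ≈ 50.3 °C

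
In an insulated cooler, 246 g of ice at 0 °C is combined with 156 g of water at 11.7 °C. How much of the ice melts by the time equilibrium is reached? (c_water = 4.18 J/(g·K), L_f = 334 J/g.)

m_melted ≈ 22.8 g

Heat available from the water dropping to 0 °C: 156×4.18×11.7 = 7629.3 J.
Fully melting the ice requires m_ice L_f = 246×334 = 82164 J.
7629.3 J < 82164 J, so only part of the ice melts and the system sits at 0 °C.
Mass melted = 7629.3/334 ≈ 22.84 g.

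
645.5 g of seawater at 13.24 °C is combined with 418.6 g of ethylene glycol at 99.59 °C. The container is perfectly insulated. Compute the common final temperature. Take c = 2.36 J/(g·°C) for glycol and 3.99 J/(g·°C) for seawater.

T_f is the heat-capacity-weighted average of the initial temperatures:
T_f = (987.9*99.59 + 2575.5*13.24) / (987.9 + 2575.5)
    = 132485 / 3563.4 ≈ 37.18 °C

T_f ≈ 37.2 °C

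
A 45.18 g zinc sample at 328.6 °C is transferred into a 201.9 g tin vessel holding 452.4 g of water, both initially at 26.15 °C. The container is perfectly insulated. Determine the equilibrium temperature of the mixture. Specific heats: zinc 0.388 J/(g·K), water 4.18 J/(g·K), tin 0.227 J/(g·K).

T_f ≈ 28.9 °C

Taking heat into each body as positive, Σ m c ΔT = 0:
45.18*0.388*(T − 328.6) + 452.4*4.18*(T − 26.15) + 201.9*0.227*(T − 26.15) = 0
17.53(T − 328.6) + 1891(T − 26.15) + 45.83(T − 26.15) = 0
1954.4 T = 56409
T = 56409/1954.4 ≈ 28.86 °C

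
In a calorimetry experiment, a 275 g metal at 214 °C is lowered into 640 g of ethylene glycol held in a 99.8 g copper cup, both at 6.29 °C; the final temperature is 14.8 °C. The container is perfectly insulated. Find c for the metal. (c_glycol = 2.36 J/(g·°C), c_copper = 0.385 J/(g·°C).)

c ≈ 0.241 J/(g·°C)

Heat gained plus heat lost sum to zero:
275×c×(14.8 − 214) + 640×2.36×(14.8 − 6.29) + 99.8×0.385×(14.8 − 6.29) = 0
-54780 c = -13180
c = -13180/-54780 ≈ 0.2406 J/(g·°C)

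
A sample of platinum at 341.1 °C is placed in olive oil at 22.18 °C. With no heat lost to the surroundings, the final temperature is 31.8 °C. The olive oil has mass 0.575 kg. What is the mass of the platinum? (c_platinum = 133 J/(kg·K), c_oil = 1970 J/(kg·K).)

m ≈ 0.265 kg

|Q_platinum| = |Q_oil|:
m·133·(341.1 − 31.8) = 0.575·1970·(31.8 − 22.18)
41137 m = 10897  ⇒  m ≈ 0.2649 kg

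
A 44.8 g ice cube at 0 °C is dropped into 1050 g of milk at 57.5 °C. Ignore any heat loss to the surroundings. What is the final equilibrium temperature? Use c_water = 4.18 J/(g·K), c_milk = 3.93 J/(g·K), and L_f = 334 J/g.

T_f ≈ 51.5 °C

Net heat exchanged in the isolated system is zero:
fusion: m_ice L_f = 44.8·334 = 14963
  meltwater 0→T: 44.8·4.18·T = 187.26 T
  milk cools: 1050·3.93·(T − 57.5) = 4126.5(T − 57.5)
4313.8 T = 237274 − 14963 = 222311
T ≈ 51.54 °C — above 0 °C, consistent with complete melting.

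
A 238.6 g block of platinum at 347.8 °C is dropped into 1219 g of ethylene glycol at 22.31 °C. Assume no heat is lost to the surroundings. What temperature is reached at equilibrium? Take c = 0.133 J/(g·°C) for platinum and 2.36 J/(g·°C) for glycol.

T_f = Σ m_i c_i T_i / Σ m_i c_i:
T_f = (31.73*347.8 + 2876.8*22.31) / (31.73 + 2876.8)
    = 75219 / 2908.6 ≈ 25.86 °C

T_f ≈ 25.9 °C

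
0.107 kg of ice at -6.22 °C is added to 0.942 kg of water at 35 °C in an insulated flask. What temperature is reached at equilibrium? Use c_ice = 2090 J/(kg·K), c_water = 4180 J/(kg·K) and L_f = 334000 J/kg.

T_f ≈ 23.0 °C

Setting the total heat transfer to zero:
ice -6.22→0 °C: 0.107·2090·6.22 = 1391
  fusion: m_ice L_f = 0.107·334000 = 35738
  warm the meltwater: 447.26 T
  water cools: 0.942·4180·(T − 35) = 3937.6(T − 35)
4384.8 T = 137815 − 37129 = 100686
T ≈ 22.96 °C (positive, so assuming full melt was valid).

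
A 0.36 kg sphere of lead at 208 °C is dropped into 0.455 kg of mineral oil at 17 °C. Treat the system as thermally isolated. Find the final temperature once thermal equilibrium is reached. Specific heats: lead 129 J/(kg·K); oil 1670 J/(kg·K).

T_f ≈ 28.0 °C

Taking heat into each body as positive, Σ m c ΔT = 0:
0.36·129·(T − 208) + 0.455·1670·(T − 17) = 0
46.44(T − 208) + 759.85(T − 17) = 0
806.29 T = 22577
T = 22577/806.29 ≈ 28.00 °C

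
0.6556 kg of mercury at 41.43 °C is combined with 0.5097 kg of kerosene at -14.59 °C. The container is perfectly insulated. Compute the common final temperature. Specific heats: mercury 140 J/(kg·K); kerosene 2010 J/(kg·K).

Taking heat into each body as positive, Σ m c ΔT = 0:
0.6556·140·(T − 41.43) + 0.5097·2010·(T − (-14.59)) = 0
91.78(T − 41.43) + 1024.5(T − (-14.59)) = 0
(91.78 + 1024.5) T = 91.78·41.43 + 1024.5·(-14.59)
T = -11145/1116.3 ≈ -9.98 °C

T_f ≈ -10.0 °C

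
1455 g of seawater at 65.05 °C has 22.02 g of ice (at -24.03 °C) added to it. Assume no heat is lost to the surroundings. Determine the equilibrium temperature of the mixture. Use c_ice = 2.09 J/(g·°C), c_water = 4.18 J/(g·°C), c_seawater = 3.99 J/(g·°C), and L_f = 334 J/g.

Net heat exchanged in the isolated system is zero:
ice -24.03→0 °C: 22.02·2.09·24.03 = 1105.9; melt ice: 22.02·334 = 7354.7; meltwater 0→T: 22.02·4.18·T = 92.04 T; seawater: 5805.5(T − 65.05)
5897.5 T = 377645 − 8460.6 = 369184
T ≈ 62.60 °C — above 0 °C, consistent with complete melting.

T_f ≈ 62.6 °C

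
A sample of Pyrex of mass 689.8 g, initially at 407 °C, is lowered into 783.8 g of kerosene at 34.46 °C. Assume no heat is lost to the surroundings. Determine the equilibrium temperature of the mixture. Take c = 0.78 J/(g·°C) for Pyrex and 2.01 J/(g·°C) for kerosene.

Net heat exchanged in the isolated system is zero:
689.8×0.78×(T − 407) + 783.8×2.01×(T − 34.46) = 0
538.04(T − 407) + 1575.4(T − 34.46) = 0
(538.04 + 1575.4) T = 538.04×407 + 1575.4×34.46
T ≈ 129.30 °C

T_f ≈ 129.3 °C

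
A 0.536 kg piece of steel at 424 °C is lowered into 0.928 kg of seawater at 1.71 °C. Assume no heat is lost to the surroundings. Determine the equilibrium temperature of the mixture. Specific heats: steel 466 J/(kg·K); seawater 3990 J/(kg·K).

Heat lost by the steel equals heat gained by the seawater:
0.536×466×(424 − T) = 0.928×3990×(T − 1.71)
249.78(424 − T) = 3702.7(T − 1.71)
3952.5 T = 112237  ⇒  T ≈ 28.40 °C

T_f ≈ 28.4 °C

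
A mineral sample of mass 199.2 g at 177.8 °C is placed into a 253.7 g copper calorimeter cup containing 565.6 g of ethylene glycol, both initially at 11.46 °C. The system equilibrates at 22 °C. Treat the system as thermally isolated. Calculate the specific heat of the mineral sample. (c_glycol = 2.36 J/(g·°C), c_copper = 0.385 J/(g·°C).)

c ≈ 0.486 J/(g·°C)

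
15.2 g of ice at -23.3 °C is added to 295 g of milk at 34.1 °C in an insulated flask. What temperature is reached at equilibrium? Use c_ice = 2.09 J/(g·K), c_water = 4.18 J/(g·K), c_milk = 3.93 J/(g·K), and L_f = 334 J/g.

T_f ≈ 27.6 °C

Taking heat into each body as positive, Σ m c ΔT = 0:
warm ice to 0 °C: 15.2·2.09·(0 − (-23.3)) = 740.19
  melt ice: 15.2·334 = 5076.8
  meltwater 0→T: 15.2·4.18·T = 63.54 T
  milk: 1159.4(T − 34.1)
1222.9 T = 39534 − 5817 = 33717
T ≈ 27.57 °C (positive, so assuming full melt was valid).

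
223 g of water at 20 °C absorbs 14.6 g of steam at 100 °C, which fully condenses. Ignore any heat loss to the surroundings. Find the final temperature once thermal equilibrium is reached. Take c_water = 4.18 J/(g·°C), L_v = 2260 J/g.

Energy balance with sensible and latent terms:
latent heat released on condensation: 14.6×2260 = 32996; condensate cools 100→T: 14.6×4.18×(T − 100) = 61.03(T − 100); original water: 932.14(T − 20)
993.17 T = 32996 + 6102.8 + 18643 = 57742
T ≈ 58.14 °C (< 100 °C, so full condensation is consistent).

T_f ≈ 58.1 °C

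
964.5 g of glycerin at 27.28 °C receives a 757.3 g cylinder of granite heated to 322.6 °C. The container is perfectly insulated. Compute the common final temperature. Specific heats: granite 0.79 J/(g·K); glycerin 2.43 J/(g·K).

T_f ≈ 87.3 °C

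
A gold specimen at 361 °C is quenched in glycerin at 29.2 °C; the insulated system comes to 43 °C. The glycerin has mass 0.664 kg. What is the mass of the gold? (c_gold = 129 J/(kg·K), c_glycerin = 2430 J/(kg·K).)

Heat gained plus heat lost sum to zero:
m·129·(43 − 361) + 0.664·2430·(43 − 29.2) = 0
-41022 m = -22267
m = -22267/-41022 ≈ 0.5428 kg

m ≈ 0.543 kg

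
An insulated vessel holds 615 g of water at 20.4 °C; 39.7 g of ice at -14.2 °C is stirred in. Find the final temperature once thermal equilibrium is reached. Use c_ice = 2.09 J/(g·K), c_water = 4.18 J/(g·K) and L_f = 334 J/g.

T_f ≈ 13.9 °C

Let T be the final temperature. ΣQ_i = 0:
ice -14.2→0 °C: 39.7·2.09·14.2 = 1178.2; melt ice: 39.7·334 = 13260; meltwater 0→T: 39.7·4.18·T = 165.95 T; water cools: 615·4.18·(T − 20.4) = 2570.7(T − 20.4)
2736.6 T = 52442 − 14438 = 38004
T ≈ 13.89 °C (positive, so assuming full melt was valid).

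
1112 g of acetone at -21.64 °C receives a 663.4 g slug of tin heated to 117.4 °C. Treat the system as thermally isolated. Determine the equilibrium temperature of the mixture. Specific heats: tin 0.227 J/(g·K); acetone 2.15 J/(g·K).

Setting the total heat transfer to zero:
663.4·0.227·(T − 117.4) + 1112·2.15·(T − (-21.64)) = 0
(150.59 + 2390.8) T = 150.59·117.4 + 2390.8·(-21.64)
T ≈ -13.40 °C

T_f ≈ -13.4 °C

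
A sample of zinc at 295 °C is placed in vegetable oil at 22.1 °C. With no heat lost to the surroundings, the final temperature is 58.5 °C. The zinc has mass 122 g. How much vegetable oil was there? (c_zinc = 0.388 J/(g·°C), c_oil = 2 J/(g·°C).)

m ≈ 154 g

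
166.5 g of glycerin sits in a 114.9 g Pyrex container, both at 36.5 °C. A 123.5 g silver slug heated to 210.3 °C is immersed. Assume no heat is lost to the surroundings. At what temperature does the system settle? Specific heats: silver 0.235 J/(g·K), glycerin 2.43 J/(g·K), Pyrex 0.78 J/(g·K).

T_f = Σ m_i c_i T_i / Σ m_i c_i:
T_f = (29.02*210.3 + 404.6*36.5 + 89.62*36.5) / (29.02 + 404.6 + 89.62)
    = 24142 / 523.24 ≈ 46.14 °C

T_f ≈ 46.1 °C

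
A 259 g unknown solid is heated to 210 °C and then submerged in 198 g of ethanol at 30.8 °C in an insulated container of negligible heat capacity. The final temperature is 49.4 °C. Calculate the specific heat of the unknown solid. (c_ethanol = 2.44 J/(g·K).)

c ≈ 0.216 J/(g·K)

Heat lost by the unknown solid = heat gained by the ethanol:
259·c·(210 − 49.4) = 198·2.44·(49.4 − 30.8)
41595 c = 8986  ⇒  c ≈ 0.216 J/(g·K)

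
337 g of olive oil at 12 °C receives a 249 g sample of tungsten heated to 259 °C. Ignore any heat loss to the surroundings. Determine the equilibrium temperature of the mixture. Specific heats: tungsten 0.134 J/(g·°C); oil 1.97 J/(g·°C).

T_f ≈ 23.8 °C

With ΣQ=0 the equilibrium temperature is the m·c-weighted mean:
T_f = (33.37×259 + 663.89×12) / (33.37 + 663.89)
    = 16608 / 697.26 ≈ 23.82 °C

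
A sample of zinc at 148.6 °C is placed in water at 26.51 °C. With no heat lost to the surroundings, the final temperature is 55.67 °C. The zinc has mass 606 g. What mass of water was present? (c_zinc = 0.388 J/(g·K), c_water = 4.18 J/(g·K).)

Net heat exchanged in the isolated system is zero:
606·0.388·(55.67 − 148.6) + m·4.18·(55.67 − 26.51) = 0
121.89 m = 21850
m = 21850/121.89 ≈ 179.3 g

m ≈ 179 g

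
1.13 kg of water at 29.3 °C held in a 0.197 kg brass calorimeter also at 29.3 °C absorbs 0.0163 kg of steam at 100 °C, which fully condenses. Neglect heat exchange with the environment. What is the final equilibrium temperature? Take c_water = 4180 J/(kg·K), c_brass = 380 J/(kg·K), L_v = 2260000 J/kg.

Setting the total heat transfer to zero:
latent heat released on condensation: 0.0163·2260000 = 36838
  condensate cools 100→T: 0.0163·4180·(T − 100) = 68.13(T − 100)
  water warms: 1.13·4180·(T − 29.3) = 4723.4(T − 29.3)
  cup: 74.86(T − 29.3)
4866.4 T = 36838 + 6813.4 + 140589 = 184240
T ≈ 37.86 °C (< 100 °C, so full condensation is consistent).

T_f ≈ 37.9 °C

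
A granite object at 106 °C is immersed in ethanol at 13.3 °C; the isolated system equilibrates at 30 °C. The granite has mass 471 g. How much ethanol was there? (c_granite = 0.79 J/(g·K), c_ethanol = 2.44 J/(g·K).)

m ≈ 694 g

Heat gained plus heat lost sum to zero:
471×0.79×(30 − 106) + m×2.44×(30 − 13.3) = 0
40.75 m = 28279
m = 28279/40.75 ≈ 694 g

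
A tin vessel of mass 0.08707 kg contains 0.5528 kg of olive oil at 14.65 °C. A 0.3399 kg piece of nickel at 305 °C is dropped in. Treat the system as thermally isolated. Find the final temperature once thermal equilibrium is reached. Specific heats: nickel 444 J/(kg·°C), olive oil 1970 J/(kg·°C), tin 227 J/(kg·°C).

T_f ≈ 49.4 °C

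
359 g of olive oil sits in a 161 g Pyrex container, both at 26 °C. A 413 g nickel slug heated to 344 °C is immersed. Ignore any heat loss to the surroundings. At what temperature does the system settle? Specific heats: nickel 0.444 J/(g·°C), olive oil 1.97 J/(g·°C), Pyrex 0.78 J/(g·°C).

T_f ≈ 83.4 °C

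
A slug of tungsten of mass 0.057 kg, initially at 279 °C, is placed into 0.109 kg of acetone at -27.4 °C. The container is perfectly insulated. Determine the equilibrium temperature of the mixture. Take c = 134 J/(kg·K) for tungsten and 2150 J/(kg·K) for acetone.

T_f ≈ -17.7 °C

Conservation of energy gives ΣQ = 0:
0.057·134·(T − 279) + 0.109·2150·(T − (-27.4)) = 0
7.638(T − 279) + 234.35(T − (-27.4)) = 0
241.99 T = -4290.2
T ≈ -17.73 °C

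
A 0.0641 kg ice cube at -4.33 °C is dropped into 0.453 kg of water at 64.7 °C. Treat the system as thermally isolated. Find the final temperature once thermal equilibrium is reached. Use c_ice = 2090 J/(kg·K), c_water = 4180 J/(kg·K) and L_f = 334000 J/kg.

T_f ≈ 46.5 °C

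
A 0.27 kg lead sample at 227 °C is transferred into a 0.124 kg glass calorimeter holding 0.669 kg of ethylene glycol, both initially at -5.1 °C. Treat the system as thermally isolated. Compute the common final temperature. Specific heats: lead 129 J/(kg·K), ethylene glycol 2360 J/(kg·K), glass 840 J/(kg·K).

T_f ≈ -0.4 °C

Heat gained plus heat lost sum to zero:
0.27×129×(T − 227) + 0.669×2360×(T − (-5.1)) + 0.124×840×(T − (-5.1)) = 0
(34.83 + 1578.8 + 104.16) T = 34.83×227 + 1578.8×(-5.1) + 104.16×(-5.1)
T = -676.89 / 1717.8 = -0.394 °C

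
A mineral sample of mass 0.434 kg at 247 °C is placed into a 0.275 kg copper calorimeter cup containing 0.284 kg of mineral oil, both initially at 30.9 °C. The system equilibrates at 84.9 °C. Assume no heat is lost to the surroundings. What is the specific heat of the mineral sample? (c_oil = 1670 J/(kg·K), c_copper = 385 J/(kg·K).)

c ≈ 445 J/(kg·K)

Net heat exchanged in the isolated system is zero:
0.434·c·(84.9 − 247) + 0.284·1670·(84.9 − 30.9) + 0.275·385·(84.9 − 30.9) = 0
-70.35 c = -31328
c = -31328/-70.35 ≈ 445.3 J/(kg·K)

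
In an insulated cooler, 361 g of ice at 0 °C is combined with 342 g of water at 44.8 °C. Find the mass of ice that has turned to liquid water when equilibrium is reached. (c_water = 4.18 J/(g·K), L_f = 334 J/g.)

m_melted ≈ 192 g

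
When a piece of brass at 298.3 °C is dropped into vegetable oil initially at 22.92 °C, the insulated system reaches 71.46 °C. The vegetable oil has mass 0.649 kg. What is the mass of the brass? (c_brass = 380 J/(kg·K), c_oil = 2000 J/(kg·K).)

m ≈ 0.731 kg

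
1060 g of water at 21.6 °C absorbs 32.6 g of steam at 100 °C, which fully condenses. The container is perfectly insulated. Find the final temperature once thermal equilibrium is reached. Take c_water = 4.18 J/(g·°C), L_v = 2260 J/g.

T_f ≈ 40.1 °C

Taking heat into each body as positive, Σ m c ΔT = 0:
condense steam: −32.6×2260 = −73676; condensed water 100 °C→T: 136.27(T − 100); water warms: 1060×4.18×(T − 21.6) = 4430.8(T − 21.6)
4567.1 T = 73676 + 13627 + 95705 = 183008
T ≈ 40.07 °C — below 100 °C, confirming all the steam condensed.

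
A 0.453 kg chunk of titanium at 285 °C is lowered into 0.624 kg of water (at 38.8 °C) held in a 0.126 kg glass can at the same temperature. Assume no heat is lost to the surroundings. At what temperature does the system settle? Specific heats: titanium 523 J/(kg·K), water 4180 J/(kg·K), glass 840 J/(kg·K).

Setting the total heat transfer to zero:
0.453×523×(T − 285) + 0.624×4180×(T − 38.8) + 0.126×840×(T − 38.8) = 0
236.92(T − 285) + 2608.3(T − 38.8) + 105.84(T − 38.8) = 0
(236.92 + 2608.3 + 105.84) T = 236.92×285 + 2608.3×38.8 + 105.84×38.8
T ≈ 58.57 °C

T_f ≈ 58.6 °C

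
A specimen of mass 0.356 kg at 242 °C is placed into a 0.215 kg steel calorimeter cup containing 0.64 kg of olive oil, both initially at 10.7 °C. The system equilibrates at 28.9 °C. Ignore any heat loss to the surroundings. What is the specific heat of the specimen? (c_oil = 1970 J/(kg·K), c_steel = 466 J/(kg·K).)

Heat gained plus heat lost sum to zero:
0.356·c·(28.9 − 242) + 0.64·1970·(28.9 − 10.7) + 0.215·466·(28.9 − 10.7) = 0
-75.86 c = -24770
c = -24770/-75.86 ≈ 326.5 J/(kg·K)

c ≈ 327 J/(kg·K)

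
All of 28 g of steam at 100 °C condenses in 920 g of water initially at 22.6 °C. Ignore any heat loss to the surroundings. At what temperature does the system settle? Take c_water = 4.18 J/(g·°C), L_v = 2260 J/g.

T_f ≈ 40.9 °C

Sum of m c ΔT and latent-heat terms is zero:
condense steam: −28×2260 = −63280
  condensate cools 100→T: 28×4.18×(T − 100) = 117.04(T − 100)
  original water: 3845.6(T − 22.6)
3962.6 T = 63280 + 11704 + 86911 = 161895
T ≈ 40.86 °C, under the boiling point, so the assumption holds.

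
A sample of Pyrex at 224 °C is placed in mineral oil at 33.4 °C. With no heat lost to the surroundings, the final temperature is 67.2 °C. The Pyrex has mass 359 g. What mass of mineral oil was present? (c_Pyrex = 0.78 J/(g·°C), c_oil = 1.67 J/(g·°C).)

Heat gained plus heat lost sum to zero:
359·0.78·(67.2 − 224) + m·1.67·(67.2 − 33.4) = 0
56.45 m = 43907
m = 43907/56.45 ≈ 777.9 g

m ≈ 778 g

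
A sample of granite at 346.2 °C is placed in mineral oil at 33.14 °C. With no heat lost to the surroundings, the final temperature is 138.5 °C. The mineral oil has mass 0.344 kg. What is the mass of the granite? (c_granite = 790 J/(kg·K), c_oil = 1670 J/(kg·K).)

Setting the total heat transfer to zero:
m·790·(138.5 − 346.2) + 0.344·1670·(138.5 − 33.14) = 0
-164083 m = -60527
m = -60527/-164083 ≈ 0.3689 kg

m ≈ 0.369 kg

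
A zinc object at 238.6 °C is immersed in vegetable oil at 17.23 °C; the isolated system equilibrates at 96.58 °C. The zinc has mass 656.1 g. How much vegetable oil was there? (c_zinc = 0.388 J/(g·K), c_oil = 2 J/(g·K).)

m ≈ 228 g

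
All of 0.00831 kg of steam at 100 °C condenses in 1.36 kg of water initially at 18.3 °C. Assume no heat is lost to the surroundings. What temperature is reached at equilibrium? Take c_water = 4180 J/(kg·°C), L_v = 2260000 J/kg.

T_f ≈ 22.1 °C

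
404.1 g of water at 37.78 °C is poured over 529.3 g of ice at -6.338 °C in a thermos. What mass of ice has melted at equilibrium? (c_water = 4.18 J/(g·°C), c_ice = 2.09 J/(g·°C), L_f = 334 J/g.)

m_melted ≈ 170 g

Cooling the water to 0 °C releases 404.1×4.18×37.78 = 63816 J.
Warming the ice to 0 °C takes 529.3×2.09×6.338 = 7011.3 J, leaving 56804 J for melting.
Melting all 529.3 g of ice would need 529.3×334 = 176786 J.
That's not enough to melt it all — equilibrium is at 0 °C with ice remaining.
m_melted×334 = 56804  ⇒  m_melted ≈ 170.1 g.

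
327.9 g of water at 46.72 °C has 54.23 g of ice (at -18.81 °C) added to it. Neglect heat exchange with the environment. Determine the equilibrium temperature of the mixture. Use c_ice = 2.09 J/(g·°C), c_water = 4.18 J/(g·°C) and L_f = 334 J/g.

Energy conservation, ΣQ = 0:
ice -18.81→0 °C: 54.23·2.09·18.81 = 2131.9; fusion: m_ice L_f = 54.23·334 = 18113; meltwater 0→T: 54.23·4.18·T = 226.68 T; water cools: 327.9·4.18·(T − 46.72) = 1370.6(T − 46.72)
1597.3 T = 64035 − 20245 = 43791
T ≈ 27.42 °C — above 0 °C, consistent with complete melting.

T_f ≈ 27.4 °C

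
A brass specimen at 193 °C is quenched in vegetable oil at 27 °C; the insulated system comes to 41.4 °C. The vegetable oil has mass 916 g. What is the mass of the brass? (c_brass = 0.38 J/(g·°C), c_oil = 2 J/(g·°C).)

m ≈ 458 g

|Q_brass| = |Q_oil|:
m·0.38·(193 − 41.4) = 916·2·(41.4 − 27)
57.61 m = 26381  ⇒  m ≈ 457.9 g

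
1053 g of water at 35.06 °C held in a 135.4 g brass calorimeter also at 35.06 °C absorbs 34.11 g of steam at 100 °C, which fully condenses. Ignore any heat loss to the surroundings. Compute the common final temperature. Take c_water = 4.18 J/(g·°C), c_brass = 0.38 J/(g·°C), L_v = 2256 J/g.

T_f ≈ 53.8 °C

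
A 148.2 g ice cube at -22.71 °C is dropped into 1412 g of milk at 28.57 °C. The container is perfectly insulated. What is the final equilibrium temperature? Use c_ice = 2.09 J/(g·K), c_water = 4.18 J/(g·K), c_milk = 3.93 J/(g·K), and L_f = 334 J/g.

T_f ≈ 16.5 °C

Energy conservation, ΣQ = 0:
ice -22.71→0 °C: 148.2·2.09·22.71 = 7034.1; fusion: m_ice L_f = 148.2·334 = 49499; warm the meltwater: 619.48 T; milk cools: 1412·3.93·(T − 28.57) = 5549.2(T − 28.57)
6168.6 T = 158540 − 56533 = 102007
T ≈ 16.54 °C (positive, so assuming full melt was valid).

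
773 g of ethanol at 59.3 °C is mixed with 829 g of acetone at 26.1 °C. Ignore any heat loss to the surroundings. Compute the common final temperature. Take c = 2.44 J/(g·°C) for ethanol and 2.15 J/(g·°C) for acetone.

T_f = Σ m_i c_i T_i / Σ m_i c_i:
T_f = (1886.1*59.3 + 1782.3*26.1) / (1886.1 + 1782.3)
    = 158366 / 3668.5 ≈ 43.17 °C

T_f ≈ 43.2 °C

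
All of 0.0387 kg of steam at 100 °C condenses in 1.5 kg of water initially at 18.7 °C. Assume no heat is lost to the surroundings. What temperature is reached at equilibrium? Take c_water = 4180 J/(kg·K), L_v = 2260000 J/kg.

Energy conservation, ΣQ = 0:
latent heat released on condensation: 0.0387·2260000 = 87462
  condensed water 100 °C→T: 161.77(T − 100)
  original water: 6270(T − 18.7)
6431.8 T = 87462 + 16177 + 117249 = 220888
T ≈ 34.34 °C (< 100 °C, so full condensation is consistent).

T_f ≈ 34.3 °C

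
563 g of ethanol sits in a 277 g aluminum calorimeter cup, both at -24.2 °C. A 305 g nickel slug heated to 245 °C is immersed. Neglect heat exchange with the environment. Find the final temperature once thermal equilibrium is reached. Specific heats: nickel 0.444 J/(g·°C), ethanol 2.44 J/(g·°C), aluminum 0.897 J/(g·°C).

T_f ≈ -3.5 °C

With ΣQ=0 the equilibrium temperature is the m·c-weighted mean:
T_f = (135.42×245 + 1373.7×(-24.2) + 248.47×(-24.2)) / (135.42 + 1373.7 + 248.47)
    = -6079.1 / 1757.6 ≈ -3.46 °C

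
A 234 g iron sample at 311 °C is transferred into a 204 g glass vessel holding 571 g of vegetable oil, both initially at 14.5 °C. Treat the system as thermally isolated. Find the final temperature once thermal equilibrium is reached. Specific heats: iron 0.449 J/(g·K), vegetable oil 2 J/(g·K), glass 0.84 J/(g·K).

T_f ≈ 36.5 °C

Heat gained plus heat lost sum to zero:
234*0.449*(T − 311) + 571*2*(T − 14.5) + 204*0.84*(T − 14.5) = 0
105.07(T − 311) + 1142(T − 14.5) + 171.36(T − 14.5) = 0
1418.4 T = 51719
T = 51719/1418.4 ≈ 36.46 °C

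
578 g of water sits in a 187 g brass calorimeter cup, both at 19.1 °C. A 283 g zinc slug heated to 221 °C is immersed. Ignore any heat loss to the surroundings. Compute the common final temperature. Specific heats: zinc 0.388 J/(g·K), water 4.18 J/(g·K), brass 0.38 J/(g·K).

Net heat exchanged in the isolated system is zero:
283×0.388×(T − 221) + 578×4.18×(T − 19.1) + 187×0.38×(T − 19.1) = 0
109.8(T − 221) + 2416(T − 19.1) + 71.06(T − 19.1) = 0
2596.9 T = 71770
T = 71770 / 2596.9 = 27.6 °C

T_f ≈ 27.6 °C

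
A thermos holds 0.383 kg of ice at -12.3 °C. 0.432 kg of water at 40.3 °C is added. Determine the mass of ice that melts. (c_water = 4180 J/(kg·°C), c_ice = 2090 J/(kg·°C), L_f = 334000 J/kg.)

m_melted ≈ 0.188 kg

Heat available from the water dropping to 0 °C: 0.432·4180·40.3 = 72772 J.
Warming the ice to 0 °C takes 0.383·2090·12.3 = 9845.8 J, leaving 62926 J for melting.
To melt every bit of ice: 0.383·334000 = 127922 J.
Since 62926 < 127922 J, not all the ice melts; equilibrium is at 0 °C.
Mass melted = 62926/334000 ≈ 0.1884 kg.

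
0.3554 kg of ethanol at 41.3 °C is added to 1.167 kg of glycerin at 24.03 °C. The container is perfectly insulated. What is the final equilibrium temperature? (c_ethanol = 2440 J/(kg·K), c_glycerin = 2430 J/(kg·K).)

Net heat exchanged in the isolated system is zero:
0.3554*2440*(T − 41.3) + 1.167*2430*(T − 24.03) = 0
867.18(T − 41.3) + 2835.8(T − 24.03) = 0
3703 T = 103959
T = 103959 / 3703 = 28.1 °C

T_f ≈ 28.1 °C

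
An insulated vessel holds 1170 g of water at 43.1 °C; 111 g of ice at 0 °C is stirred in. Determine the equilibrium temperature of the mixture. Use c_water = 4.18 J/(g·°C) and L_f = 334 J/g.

Setting the total heat transfer to zero:
latent heat to melt: 111×334 = 37074
  meltwater 0→T: 111×4.18×T = 463.98 T
  water cools: 1170×4.18×(T − 43.1) = 4890.6(T − 43.1)
5354.6 T = 210785 − 37074 = 173711
T ≈ 32.44 °C (positive, so assuming full melt was valid).

T_f ≈ 32.4 °C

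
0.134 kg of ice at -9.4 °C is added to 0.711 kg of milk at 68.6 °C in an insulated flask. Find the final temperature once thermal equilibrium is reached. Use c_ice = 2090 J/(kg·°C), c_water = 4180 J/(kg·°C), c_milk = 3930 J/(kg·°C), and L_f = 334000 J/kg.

Taking heat into each body as positive, Σ m c ΔT = 0:
warm ice to 0 °C: 0.134·2090·(0 − (-9.4)) = 2632.6
  fusion: m_ice L_f = 0.134·334000 = 44756
  warm the meltwater: 560.12 T
  milk: 2794.2(T − 68.6)
3354.3 T = 191684 − 47389 = 144296
T ≈ 43.02 °C — above 0 °C, consistent with complete melting.

T_f ≈ 43.0 °C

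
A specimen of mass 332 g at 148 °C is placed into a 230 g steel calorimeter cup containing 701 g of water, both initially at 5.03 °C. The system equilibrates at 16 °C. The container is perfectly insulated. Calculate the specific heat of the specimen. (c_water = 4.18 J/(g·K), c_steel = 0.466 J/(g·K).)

c ≈ 0.76 J/(g·K)

Heat gained plus heat lost sum to zero:
332·c·(16 − 148) + 701·4.18·(16 − 5.03) + 230·0.466·(16 − 5.03) = 0
-43824 c = -33320
c = -33320/-43824 ≈ 0.7603 J/(g·K)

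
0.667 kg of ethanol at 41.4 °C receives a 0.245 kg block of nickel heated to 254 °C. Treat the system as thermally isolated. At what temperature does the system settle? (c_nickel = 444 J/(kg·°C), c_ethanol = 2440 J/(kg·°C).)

T_f = Σ m_i c_i T_i / Σ m_i c_i:
T_f = (108.78×254 + 1627.5×41.4) / (108.78 + 1627.5)
    = 95008 / 1736.3 ≈ 54.72 °C

T_f ≈ 54.7 °C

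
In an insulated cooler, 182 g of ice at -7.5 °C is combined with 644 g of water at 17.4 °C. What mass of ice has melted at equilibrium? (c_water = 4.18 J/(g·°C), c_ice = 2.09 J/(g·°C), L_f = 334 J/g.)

m_melted ≈ 132 g

Heat available from the water dropping to 0 °C: 644·4.18·17.4 = 46839 J.
Warming the ice to 0 °C takes 182·2.09·7.5 = 2852.8 J, leaving 43987 J for melting.
To melt every bit of ice: 182·334 = 60788 J.
43987 J < 60788 J, so only part of the ice melts and the system sits at 0 °C.
Mass melted = 43987/334 ≈ 131.7 g.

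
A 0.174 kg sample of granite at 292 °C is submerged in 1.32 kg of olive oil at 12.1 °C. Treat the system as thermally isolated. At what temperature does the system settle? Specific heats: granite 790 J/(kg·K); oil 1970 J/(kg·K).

T_f ≈ 26.2 °C

Conservation of energy gives ΣQ = 0:
0.174·790·(T − 292) + 1.32·1970·(T − 12.1) = 0
137.46(T − 292) + 2600.4(T − 12.1) = 0
2737.9 T = 71603
T = 71603 / 2737.9 = 26.2 °C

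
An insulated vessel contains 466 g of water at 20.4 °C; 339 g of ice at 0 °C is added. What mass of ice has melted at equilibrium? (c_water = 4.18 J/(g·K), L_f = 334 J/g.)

Water can give up m c ΔT = 466×4.18×20.4 = 39737 J before reaching 0 °C.
Fully melting the ice requires m_ice L_f = 339×334 = 113226 J.
That's not enough to melt it all — equilibrium is at 0 °C with ice remaining.
m_melt = 39737 / L_f = 119 g.

m_melted ≈ 119 g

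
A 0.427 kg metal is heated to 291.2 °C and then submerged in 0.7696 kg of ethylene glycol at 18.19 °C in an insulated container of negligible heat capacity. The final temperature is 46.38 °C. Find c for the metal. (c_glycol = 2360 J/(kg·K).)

Taking heat into each body as positive, Σ m c ΔT = 0:
0.427×c×(46.38 − 291.2) + 0.7696×2360×(46.38 − 18.19) = 0
-104.54 c = -51200
c = -51200/-104.54 ≈ 489.8 J/(kg·K)

c ≈ 490 J/(kg·K)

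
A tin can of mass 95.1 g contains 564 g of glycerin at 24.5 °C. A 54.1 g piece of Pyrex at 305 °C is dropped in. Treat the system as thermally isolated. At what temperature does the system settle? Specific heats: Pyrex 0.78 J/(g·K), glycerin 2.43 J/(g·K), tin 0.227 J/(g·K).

Setting the total heat transfer to zero:
54.1*0.78*(T − 305) + 564*2.43*(T − 24.5) + 95.1*0.227*(T − 24.5) = 0
42.2(T − 305) + 1370.5(T − 24.5) + 21.59(T − 24.5) = 0
1434.3 T = 46977
T ≈ 32.75 °C

T_f ≈ 32.8 °C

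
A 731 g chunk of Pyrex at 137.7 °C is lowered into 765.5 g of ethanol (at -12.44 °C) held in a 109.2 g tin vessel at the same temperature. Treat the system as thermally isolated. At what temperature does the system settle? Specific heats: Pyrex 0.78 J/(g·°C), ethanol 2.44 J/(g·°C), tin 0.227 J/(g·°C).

T_f ≈ 22.3 °C

Energy conservation, ΣQ = 0:
731*0.78*(T − 137.7) + 765.5*2.44*(T − (-12.44)) + 109.2*0.227*(T − (-12.44)) = 0
570.18(T − 137.7) + 1867.8(T − (-12.44)) + 24.79(T − (-12.44)) = 0
2462.8 T = 54970
T = 54970/2462.8 ≈ 22.32 °C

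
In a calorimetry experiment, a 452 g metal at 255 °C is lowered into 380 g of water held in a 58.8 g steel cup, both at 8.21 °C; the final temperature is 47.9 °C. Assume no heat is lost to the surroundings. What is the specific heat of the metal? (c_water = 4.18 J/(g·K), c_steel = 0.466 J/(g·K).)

c ≈ 0.685 J/(g·K)

Setting the total heat transfer to zero:
452×c×(47.9 − 255) + 380×4.18×(47.9 − 8.21) + 58.8×0.466×(47.9 − 8.21) = 0
-93609 c = -64131
c = -64131/-93609 ≈ 0.6851 J/(g·K)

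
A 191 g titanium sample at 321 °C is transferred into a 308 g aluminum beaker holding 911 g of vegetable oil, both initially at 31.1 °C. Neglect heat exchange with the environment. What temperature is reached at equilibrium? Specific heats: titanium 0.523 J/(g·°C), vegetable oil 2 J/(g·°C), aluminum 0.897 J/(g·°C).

T_f ≈ 44.3 °C

Taking heat into each body as positive, Σ m c ΔT = 0:
191·0.523·(T − 321) + 911·2·(T − 31.1) + 308·0.897·(T − 31.1) = 0
(99.89 + 1822 + 276.28) T = 99.89·321 + 1822·31.1 + 276.28·31.1
T ≈ 44.27 °C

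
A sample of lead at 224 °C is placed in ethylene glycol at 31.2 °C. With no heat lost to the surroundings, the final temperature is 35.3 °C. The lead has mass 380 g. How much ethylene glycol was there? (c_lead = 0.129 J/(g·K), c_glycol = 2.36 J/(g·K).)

Net heat exchanged in the isolated system is zero:
380×0.129×(35.3 − 224) + m×2.36×(35.3 − 31.2) = 0
9.676 m = 9250.1
m = 9250.1/9.676 ≈ 956 g

m ≈ 956 g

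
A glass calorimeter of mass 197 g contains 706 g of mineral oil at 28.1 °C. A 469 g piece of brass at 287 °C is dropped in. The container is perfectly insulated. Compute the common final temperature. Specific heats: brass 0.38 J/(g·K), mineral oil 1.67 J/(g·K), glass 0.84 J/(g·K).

T_f ≈ 58.4 °C

Net heat exchanged in the isolated system is zero:
469×0.38×(T − 287) + 706×1.67×(T − 28.1) + 197×0.84×(T − 28.1) = 0
1522.7 T = 88930
T = 88930/1522.7 ≈ 58.40 °C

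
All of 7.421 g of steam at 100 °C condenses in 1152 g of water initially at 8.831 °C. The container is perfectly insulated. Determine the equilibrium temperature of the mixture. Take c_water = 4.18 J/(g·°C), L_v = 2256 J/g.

Setting the total heat transfer to zero:
steam→water at 100 °C releases m L_v = 7.421×2256 = 16742
  condensate cools 100→T: 7.421×4.18×(T − 100) = 31.02(T − 100)
  original water: 4815.4(T − 8.831)
4846.4 T = 16742 + 3102 + 42524 = 62368
T ≈ 12.87 °C, under the boiling point, so the assumption holds.

T_f ≈ 12.9 °C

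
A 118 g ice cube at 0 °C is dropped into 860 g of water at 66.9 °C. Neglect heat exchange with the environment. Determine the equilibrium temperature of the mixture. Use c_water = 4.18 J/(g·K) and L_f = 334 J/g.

T_f ≈ 49.2 °C

Sum of m c ΔT and latent-heat terms is zero:
latent heat to melt: 118×334 = 39412; warm the meltwater: 493.24 T; water: 3594.8(T − 66.9)
4088 T = 240492 − 39412 = 201080
T ≈ 49.19 °C — above 0 °C, consistent with complete melting.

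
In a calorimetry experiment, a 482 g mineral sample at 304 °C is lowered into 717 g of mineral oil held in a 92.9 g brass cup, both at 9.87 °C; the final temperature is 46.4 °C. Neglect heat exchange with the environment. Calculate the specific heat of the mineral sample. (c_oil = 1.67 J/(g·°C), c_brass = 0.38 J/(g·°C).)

Setting the total heat transfer to zero:
482·c·(46.4 − 304) + 717·1.67·(46.4 − 9.87) + 92.9·0.38·(46.4 − 9.87) = 0
-124163 c = -45030
c = -45030/-124163 ≈ 0.3627 J/(g·°C)

c ≈ 0.363 J/(g·°C)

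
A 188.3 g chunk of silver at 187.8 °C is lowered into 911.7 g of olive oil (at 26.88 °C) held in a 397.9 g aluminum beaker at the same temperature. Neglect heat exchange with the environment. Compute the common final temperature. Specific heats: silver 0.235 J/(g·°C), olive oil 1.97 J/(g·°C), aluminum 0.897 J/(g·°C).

T_f ≈ 30.1 °C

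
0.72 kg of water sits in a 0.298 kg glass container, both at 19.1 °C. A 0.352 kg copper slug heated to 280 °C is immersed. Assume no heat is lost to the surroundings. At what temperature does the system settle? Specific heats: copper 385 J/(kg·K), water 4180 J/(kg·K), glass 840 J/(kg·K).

T_f is the heat-capacity-weighted average of the initial temperatures:
T_f = (135.52·280 + 3009.6·19.1 + 250.32·19.1) / (135.52 + 3009.6 + 250.32)
    = 100210 / 3395.4 ≈ 29.51 °C

T_f ≈ 29.5 °C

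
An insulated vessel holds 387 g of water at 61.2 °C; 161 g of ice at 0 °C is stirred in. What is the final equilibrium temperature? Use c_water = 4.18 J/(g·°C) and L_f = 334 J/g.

Energy conservation, ΣQ = 0:
latent heat to melt: 161×334 = 53774; warm the meltwater: 672.98 T; water cools: 387×4.18×(T − 61.2) = 1617.7(T − 61.2)
2290.6 T = 99001 − 53774 = 45227
T ≈ 19.74 °C — above 0 °C, consistent with complete melting.

T_f ≈ 19.7 °C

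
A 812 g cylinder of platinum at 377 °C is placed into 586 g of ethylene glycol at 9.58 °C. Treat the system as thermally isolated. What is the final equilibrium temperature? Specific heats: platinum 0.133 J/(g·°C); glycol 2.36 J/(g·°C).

With ΣQ=0 the equilibrium temperature is the m·c-weighted mean:
T_f = (108·377 + 1383·9.58) / (108 + 1383)
    = 53963 / 1491 ≈ 36.19 °C

T_f ≈ 36.2 °C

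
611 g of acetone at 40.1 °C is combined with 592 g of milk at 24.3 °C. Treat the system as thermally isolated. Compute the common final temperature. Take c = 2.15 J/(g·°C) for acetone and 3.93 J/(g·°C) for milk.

Let T be the final temperature. ΣQ_i = 0:
611×2.15×(T − 40.1) + 592×3.93×(T − 24.3) = 0
1313.6(T − 40.1) + 2326.6(T − 24.3) = 0
3640.2 T = 109213
T = 109213 / 3640.2 = 30 °C

T_f ≈ 30.0 °C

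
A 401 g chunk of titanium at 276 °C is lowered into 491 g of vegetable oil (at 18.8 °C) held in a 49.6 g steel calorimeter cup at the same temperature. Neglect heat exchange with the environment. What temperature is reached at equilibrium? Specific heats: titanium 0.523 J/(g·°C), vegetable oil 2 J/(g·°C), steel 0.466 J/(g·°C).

Conservation of energy gives ΣQ = 0:
401·0.523·(T − 276) + 491·2·(T − 18.8) + 49.6·0.466·(T − 18.8) = 0
209.72(T − 276) + 982(T − 18.8) + 23.11(T − 18.8) = 0
1214.8 T = 76780
T = 76780 / 1214.8 = 63.2 °C

T_f ≈ 63.2 °C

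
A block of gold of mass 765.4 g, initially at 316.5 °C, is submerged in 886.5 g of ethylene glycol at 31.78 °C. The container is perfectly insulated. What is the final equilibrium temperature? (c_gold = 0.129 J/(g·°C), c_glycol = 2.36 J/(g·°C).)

T_f ≈ 44.6 °C

Heat lost by the gold equals heat gained by the glycol:
765.4·0.129·(316.5 − T) = 886.5·2.36·(T − 31.78)
98.74(316.5 − T) = 2092.1(T − 31.78)
2190.9 T = 97738  ⇒  T ≈ 44.61 °C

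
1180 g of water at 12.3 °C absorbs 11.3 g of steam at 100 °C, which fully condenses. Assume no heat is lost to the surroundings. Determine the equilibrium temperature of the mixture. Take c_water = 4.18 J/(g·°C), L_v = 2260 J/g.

T_f ≈ 18.3 °C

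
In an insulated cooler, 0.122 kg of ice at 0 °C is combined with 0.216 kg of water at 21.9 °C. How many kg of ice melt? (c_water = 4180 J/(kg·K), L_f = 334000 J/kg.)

m_melted ≈ 0.0592 kg

Heat available from the water dropping to 0 °C: 0.216·4180·21.9 = 19773 J.
Fully melting the ice requires m_ice L_f = 0.122·334000 = 40748 J.
Since 19773 < 40748 J, not all the ice melts; equilibrium is at 0 °C.
m_melted·334000 = 19773  ⇒  m_melted ≈ 0.0592 kg.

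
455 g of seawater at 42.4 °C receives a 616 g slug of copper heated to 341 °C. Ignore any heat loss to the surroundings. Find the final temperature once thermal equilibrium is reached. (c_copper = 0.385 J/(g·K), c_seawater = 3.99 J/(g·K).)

Set heat shed by the hot body equal to heat absorbed by the cold body:
616·0.385·(341 − T) = 455·3.99·(T − 42.4)
237.16(341 − T) = 1815.5(T − 42.4)
2052.6 T = 157847  ⇒  T ≈ 76.90 °C

T_f ≈ 76.9 °C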